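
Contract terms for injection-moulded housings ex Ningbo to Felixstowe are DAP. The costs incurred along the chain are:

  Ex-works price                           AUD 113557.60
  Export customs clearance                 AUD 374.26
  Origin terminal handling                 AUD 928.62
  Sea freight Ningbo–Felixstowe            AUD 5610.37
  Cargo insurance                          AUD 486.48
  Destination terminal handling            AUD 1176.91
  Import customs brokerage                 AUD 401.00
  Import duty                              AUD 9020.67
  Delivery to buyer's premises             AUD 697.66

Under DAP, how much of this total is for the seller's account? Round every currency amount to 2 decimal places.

Seller's account: AUD 122831.90

DAP: the seller bears all costs to the named destination except import duty and clearance.
Seller's account: goods 113557.60 + export clearance 374.26 + origin terminal 928.62 + freight 5610.37 + insurance 486.48 + destination terminal 1176.91 + delivery 697.66 = 122831.90
Buyer's account: brokerage 401.00 + duty 9020.67 = 9421.67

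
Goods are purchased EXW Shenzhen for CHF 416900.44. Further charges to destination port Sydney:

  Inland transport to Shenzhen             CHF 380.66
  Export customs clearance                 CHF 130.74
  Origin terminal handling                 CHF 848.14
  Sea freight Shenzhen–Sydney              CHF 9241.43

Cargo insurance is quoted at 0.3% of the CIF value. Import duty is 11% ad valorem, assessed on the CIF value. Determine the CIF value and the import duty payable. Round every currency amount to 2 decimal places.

Let C be the CIF value. C = EXW price + pre-shipment costs + freight + 0.3% × C
C − 0.3% × C = 416900.44 + 380.66 + 130.74 + 848.14 + 9241.43
0.997 × C = 427501.41
C = 427501.41 / 0.997 = 428787.77
Insurance premium = 0.3% × 428787.77 = 1286.36
Import duty = 428787.77 × 11% = 47166.65

CIF value: CHF 428787.77; import duty: CHF 47166.65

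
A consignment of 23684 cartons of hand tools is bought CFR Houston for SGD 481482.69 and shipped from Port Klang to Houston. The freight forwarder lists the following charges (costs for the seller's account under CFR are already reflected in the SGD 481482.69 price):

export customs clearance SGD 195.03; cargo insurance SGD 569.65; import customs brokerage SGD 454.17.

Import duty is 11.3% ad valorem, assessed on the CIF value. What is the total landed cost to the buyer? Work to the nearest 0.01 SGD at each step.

Total landed cost: SGD 536978.42

CFR: the seller pays costs through ocean freight to the destination port, but not insurance.
Already in the invoice (seller's account under CFR): export clearance — exclude.
CIF value = CFR price + insurance = 481482.69 + 569.65 = 482052.34
Import duty = 482052.34 × 11.3% = 54471.91
Buyer bears: insurance 569.65 + brokerage 454.17 + duty 54471.91 = 55495.73
Landed cost = invoice 481482.69 + 55495.73 = 536978.42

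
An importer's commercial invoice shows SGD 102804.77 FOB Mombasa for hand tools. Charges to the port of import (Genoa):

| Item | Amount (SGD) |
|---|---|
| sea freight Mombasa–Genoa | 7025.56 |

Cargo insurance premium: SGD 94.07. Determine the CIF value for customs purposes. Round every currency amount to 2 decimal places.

CIF = FOB price + freight + insurance
CIF = 102804.77 + 7025.56 + 94.07 = 109924.40

CIF value: SGD 109924.40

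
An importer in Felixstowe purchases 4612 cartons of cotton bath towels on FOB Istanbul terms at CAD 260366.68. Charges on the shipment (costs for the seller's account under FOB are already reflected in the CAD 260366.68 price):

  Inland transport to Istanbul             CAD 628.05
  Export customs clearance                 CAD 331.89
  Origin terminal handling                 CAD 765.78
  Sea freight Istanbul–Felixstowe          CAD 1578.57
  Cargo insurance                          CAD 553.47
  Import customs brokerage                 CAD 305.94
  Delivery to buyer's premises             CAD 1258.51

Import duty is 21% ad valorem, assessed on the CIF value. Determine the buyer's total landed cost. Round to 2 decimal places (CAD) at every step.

Total landed cost: CAD 319187.90

FOB: the seller bears costs until goods are on board at the origin port; the buyer bears freight, insurance and all costs thereafter.
Already in the invoice (seller's account under FOB): inland to port, export clearance, origin terminal — exclude.
CIF value = FOB price + freight + insurance = 260366.68 + 1578.57 + 553.47 = 262498.72
Import duty = 262498.72 × 21% = 55124.73
Buyer bears: freight 1578.57 + insurance 553.47 + brokerage 305.94 + delivery 1258.51 + duty 55124.73 = 58821.22
Landed cost = invoice 260366.68 + 58821.22 = 319187.90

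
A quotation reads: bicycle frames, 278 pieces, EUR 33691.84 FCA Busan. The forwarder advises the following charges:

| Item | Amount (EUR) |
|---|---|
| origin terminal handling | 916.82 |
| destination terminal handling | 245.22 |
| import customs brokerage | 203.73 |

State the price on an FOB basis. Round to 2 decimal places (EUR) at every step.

Not relevant to the conversion: destination terminal, brokerage — on the buyer under both terms; not part of either seller's price.
From FCA to FOB, the seller additionally bears: origin terminal.
FOB price = 33691.84 + 916.82 = 34608.66

FOB price: EUR 34608.66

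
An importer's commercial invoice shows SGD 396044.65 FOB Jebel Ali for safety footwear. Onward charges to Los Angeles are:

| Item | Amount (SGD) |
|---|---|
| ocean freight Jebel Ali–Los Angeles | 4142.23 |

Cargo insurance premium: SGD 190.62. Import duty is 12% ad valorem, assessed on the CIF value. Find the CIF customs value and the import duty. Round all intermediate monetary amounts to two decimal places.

CIF value: SGD 400377.50; import duty: SGD 48045.30

CIF = FOB price + freight + insurance
CIF = 396044.65 + 4142.23 + 190.62 = 400377.50
Import duty = 400377.50 × 12% = 48045.30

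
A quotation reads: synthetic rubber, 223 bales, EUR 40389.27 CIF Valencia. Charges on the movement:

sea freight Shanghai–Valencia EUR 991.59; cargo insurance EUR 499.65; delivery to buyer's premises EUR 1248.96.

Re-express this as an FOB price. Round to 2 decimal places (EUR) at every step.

Not relevant to the conversion: delivery — on the buyer under both terms; not part of either seller's price.
From CIF to FOB, the seller no longer bears: freight, insurance.
FOB price = 40389.27 − 991.59 − 499.65 = 38898.03

FOB price: EUR 38898.03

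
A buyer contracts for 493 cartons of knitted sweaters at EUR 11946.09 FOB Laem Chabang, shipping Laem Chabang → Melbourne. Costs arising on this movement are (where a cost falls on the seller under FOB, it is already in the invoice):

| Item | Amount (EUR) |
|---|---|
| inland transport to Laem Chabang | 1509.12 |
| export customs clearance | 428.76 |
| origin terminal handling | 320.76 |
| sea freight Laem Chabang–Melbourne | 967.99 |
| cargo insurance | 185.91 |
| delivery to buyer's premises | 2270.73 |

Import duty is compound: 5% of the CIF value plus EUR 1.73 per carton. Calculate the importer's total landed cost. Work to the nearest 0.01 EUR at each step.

Total landed cost: EUR 16878.61

FOB: the seller bears costs until goods are on board at the origin port; the buyer bears freight, insurance and all costs thereafter.
Already in the invoice (seller's account under FOB): inland to port, export clearance, origin terminal — exclude.
CIF value = FOB price + freight + insurance = 11946.09 + 967.99 + 185.91 = 13099.99
Ad valorem component: 13099.99 × 5% = 655.00
Specific component: 493 × 1.73 = 852.89
Import duty = 655.00 + 852.89 = 1507.89
Buyer bears: freight 967.99 + insurance 185.91 + delivery 2270.73 + duty 1507.89 = 4932.52
Landed cost = invoice 11946.09 + 4932.52 = 16878.61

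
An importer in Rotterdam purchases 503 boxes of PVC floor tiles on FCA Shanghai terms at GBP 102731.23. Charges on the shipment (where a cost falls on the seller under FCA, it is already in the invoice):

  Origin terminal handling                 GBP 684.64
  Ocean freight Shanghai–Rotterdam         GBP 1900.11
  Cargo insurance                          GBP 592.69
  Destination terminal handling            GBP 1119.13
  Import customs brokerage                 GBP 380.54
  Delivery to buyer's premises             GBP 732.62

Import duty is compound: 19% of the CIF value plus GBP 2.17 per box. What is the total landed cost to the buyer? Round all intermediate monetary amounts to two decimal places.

FCA: the seller delivers export-cleared goods to the carrier; the buyer bears costs from that point.
CIF value = FCA price + origin terminal + freight + insurance = 102731.23 + 684.64 + 1900.11 + 592.69 = 105908.67
Ad valorem component: 105908.67 × 19% = 20122.65
Specific component: 503 × 2.17 = 1091.51
Import duty = 20122.65 + 1091.51 = 21214.16
Buyer bears: origin terminal 684.64 + freight 1900.11 + insurance 592.69 + destination terminal 1119.13 + brokerage 380.54 + delivery 732.62 + duty 21214.16 = 26623.89
Landed cost = invoice 102731.23 + 26623.89 = 129355.12

Total landed cost: GBP 129355.12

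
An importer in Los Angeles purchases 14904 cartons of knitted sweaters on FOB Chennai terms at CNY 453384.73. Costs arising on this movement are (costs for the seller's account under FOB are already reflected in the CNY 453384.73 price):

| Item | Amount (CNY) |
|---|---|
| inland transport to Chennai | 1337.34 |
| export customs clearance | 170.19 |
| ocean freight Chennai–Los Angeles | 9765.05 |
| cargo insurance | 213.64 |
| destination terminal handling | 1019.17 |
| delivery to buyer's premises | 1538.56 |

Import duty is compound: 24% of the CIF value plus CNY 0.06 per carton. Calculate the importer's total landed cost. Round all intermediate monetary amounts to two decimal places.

Total landed cost: CNY 578022.61

FOB: the seller bears costs until goods are on board at the origin port; the buyer bears freight, insurance and all costs thereafter.
Already in the invoice (seller's account under FOB): inland to port, export clearance — exclude.
CIF value = FOB price + freight + insurance = 453384.73 + 9765.05 + 213.64 = 463363.42
Ad valorem component: 463363.42 × 24% = 111207.22
Specific component: 14904 × 0.06 = 894.24
Import duty = 111207.22 + 894.24 = 112101.46
Buyer bears: freight 9765.05 + insurance 213.64 + destination terminal 1019.17 + delivery 1538.56 + duty 112101.46 = 124637.88
Landed cost = invoice 453384.73 + 124637.88 = 578022.61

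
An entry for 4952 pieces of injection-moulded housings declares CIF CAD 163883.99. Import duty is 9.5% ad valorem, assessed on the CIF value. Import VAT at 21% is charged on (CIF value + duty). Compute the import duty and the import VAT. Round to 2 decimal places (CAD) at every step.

Import duty = 163883.99 × 9.5% = 15568.98
VAT base = CIF + duty = 163883.99 + 15568.98 = 179452.97
Import VAT = 179452.97 × 21% = 37685.12

Import duty: CAD 15568.98; import VAT: CAD 37685.12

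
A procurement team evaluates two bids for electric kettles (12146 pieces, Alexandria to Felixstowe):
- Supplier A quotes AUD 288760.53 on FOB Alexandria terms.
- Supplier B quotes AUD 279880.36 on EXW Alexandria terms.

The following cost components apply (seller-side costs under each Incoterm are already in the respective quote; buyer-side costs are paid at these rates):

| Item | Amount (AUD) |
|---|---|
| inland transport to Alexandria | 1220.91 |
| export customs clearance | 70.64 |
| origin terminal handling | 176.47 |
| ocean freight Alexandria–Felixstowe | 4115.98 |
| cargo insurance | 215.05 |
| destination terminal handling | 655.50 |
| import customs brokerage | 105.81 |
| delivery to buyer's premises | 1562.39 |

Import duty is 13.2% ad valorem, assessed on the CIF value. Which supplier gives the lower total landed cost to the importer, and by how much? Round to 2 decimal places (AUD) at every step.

Supplier A (FOB):
CIF value = FOB price + freight + insurance = 288760.53 + 4115.98 + 215.05 = 293091.56
Import duty = 293091.56 × 13.2% = 38688.09
Buyer bears (A): 4115.98 + 215.05 + 655.50 + 105.81 + 1562.39 = 6654.73
Landed cost (A) = invoice 288760.53 + 6654.73 + duty 38688.09 = 334103.35
Supplier B (EXW):
CIF value = EXW price + inland to port + export clearance + origin terminal + freight + insurance = 279880.36 + 1220.91 + 70.64 + 176.47 + 4115.98 + 215.05 = 285679.41
Import duty = 285679.41 × 13.2% = 37709.68
Buyer bears (B): 1220.91 + 70.64 + 176.47 + 4115.98 + 215.05 + 655.50 + 105.81 + 1562.39 = 8122.75
Landed cost (B) = invoice 279880.36 + 8122.75 + duty 37709.68 = 325712.79
Difference = |334103.35 − 325712.79| = 8390.56

Supplier B is cheaper by AUD 8390.56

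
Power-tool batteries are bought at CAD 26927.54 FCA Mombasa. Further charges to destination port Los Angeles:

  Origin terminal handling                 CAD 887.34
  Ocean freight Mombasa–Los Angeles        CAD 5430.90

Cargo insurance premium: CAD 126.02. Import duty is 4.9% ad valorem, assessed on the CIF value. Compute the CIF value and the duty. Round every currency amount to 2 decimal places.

CIF value: CAD 33371.80; import duty: CAD 1635.22

CIF = FCA price + pre-shipment costs + freight + insurance
CIF = 26927.54 + 887.34 + 5430.90 + 126.02 = 33371.80
Import duty = 33371.80 × 4.9% = 1635.22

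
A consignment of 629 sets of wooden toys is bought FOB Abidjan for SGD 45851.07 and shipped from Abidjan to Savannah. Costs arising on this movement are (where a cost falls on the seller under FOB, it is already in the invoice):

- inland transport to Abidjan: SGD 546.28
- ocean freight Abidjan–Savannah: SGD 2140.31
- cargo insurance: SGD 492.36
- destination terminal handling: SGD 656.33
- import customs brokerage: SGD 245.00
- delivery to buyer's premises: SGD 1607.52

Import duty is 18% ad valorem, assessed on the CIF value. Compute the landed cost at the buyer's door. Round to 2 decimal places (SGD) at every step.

FOB: the seller bears costs until goods are on board at the origin port; the buyer bears freight, insurance and all costs thereafter.
Already in the invoice (seller's account under FOB): inland to port — exclude.
CIF value = FOB price + freight + insurance = 45851.07 + 2140.31 + 492.36 = 48483.74
Import duty = 48483.74 × 18% = 8727.07
Buyer bears: freight 2140.31 + insurance 492.36 + destination terminal 656.33 + brokerage 245.00 + delivery 1607.52 + duty 8727.07 = 13868.59
Landed cost = invoice 45851.07 + 13868.59 = 59719.66

Total landed cost: SGD 59719.66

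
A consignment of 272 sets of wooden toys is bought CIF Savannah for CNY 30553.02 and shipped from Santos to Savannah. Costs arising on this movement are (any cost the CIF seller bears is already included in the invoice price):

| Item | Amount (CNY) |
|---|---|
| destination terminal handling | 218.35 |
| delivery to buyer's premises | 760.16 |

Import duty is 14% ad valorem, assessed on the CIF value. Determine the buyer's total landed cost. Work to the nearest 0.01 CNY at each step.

Total landed cost: CNY 35808.95

CIF: the seller pays costs through ocean freight and marine insurance to the destination port.
The CIF price already equals the CIF value: 30553.02
Import duty = 30553.02 × 14% = 4277.42
Buyer bears: destination terminal 218.35 + delivery 760.16 + duty 4277.42 = 5255.93
Landed cost = invoice 30553.02 + 5255.93 = 35808.95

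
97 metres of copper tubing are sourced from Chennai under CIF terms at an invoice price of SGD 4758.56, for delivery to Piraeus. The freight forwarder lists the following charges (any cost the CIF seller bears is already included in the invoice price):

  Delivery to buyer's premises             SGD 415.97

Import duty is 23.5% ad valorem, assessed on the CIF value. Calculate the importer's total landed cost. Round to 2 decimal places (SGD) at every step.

CIF: the seller pays costs through ocean freight and marine insurance to the destination port.
The CIF price already equals the CIF value: 4758.56
Import duty = 4758.56 × 23.5% = 1118.26
Buyer bears: delivery 415.97 + duty 1118.26 = 1534.23
Landed cost = invoice 4758.56 + 1534.23 = 6292.79

Total landed cost: SGD 6292.79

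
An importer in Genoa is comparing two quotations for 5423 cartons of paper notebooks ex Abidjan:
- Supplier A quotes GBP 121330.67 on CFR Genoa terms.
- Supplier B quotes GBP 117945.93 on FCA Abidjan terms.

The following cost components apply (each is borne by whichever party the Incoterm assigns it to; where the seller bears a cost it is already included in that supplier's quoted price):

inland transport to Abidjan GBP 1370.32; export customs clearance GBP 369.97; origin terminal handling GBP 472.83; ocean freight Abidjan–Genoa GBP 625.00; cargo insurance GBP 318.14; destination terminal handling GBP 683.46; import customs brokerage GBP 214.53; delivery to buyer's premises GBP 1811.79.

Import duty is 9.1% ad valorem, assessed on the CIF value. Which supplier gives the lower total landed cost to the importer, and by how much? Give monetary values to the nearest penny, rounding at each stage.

Supplier A (CFR):
CIF value = CFR price + insurance = 121330.67 + 318.14 = 121648.81
Import duty = 121648.81 × 9.1% = 11070.04
Buyer bears (A): 318.14 + 683.46 + 214.53 + 1811.79 = 3027.92
Landed cost (A) = invoice 121330.67 + 3027.92 + duty 11070.04 = 135428.63
Supplier B (FCA):
CIF value = FCA price + origin terminal + freight + insurance = 117945.93 + 472.83 + 625.00 + 318.14 = 119361.90
Import duty = 119361.90 × 9.1% = 10861.93
Buyer bears (B): 472.83 + 625.00 + 318.14 + 683.46 + 214.53 + 1811.79 = 4125.75
Landed cost (B) = invoice 117945.93 + 4125.75 + duty 10861.93 = 132933.61
Difference = |135428.63 − 132933.61| = 2495.02

Supplier B is cheaper by GBP 2495.02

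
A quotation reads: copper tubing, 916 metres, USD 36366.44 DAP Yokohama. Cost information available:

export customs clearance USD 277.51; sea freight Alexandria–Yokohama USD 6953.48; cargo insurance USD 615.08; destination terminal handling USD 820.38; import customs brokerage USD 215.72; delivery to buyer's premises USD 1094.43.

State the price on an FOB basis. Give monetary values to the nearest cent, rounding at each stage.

Not relevant to the conversion: export clearance — on the seller under both DAP and FOB; already in the DAP price and stays in the FOB price. brokerage — on the buyer under both terms; not part of either seller's price.
From DAP to FOB, the seller no longer bears: freight, insurance, destination terminal, delivery.
FOB price = 36366.44 − 6953.48 − 615.08 − 820.38 − 1094.43 = 26883.07

FOB price: USD 26883.07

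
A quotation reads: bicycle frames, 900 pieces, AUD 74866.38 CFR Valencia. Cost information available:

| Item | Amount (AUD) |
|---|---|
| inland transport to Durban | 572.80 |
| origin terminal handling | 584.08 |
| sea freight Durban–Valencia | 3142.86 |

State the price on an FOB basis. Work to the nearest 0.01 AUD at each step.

FOB price: AUD 71723.52

Not relevant to the conversion: origin terminal, inland to port — on the seller under both CFR and FOB; already in the CFR price and stays in the FOB price.
From CFR to FOB, the seller no longer bears: freight.
FOB price = 74866.38 − 3142.86 = 71723.52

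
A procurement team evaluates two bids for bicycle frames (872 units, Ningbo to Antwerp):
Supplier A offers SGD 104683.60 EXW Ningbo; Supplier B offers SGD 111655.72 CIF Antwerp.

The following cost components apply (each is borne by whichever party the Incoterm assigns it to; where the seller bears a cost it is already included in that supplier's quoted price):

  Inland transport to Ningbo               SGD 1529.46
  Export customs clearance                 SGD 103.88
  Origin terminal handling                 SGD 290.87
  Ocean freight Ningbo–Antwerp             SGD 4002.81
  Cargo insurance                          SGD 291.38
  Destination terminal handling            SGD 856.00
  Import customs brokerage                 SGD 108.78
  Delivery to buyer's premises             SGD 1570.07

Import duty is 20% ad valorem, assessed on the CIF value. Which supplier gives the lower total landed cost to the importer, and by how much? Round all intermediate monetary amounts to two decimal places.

Supplier A is cheaper by SGD 904.46

Supplier A (EXW):
CIF value = EXW price + inland to port + export clearance + origin terminal + freight + insurance = 104683.60 + 1529.46 + 103.88 + 290.87 + 4002.81 + 291.38 = 110902.00
Import duty = 110902.00 × 20% = 22180.40
Buyer bears (A): 1529.46 + 103.88 + 290.87 + 4002.81 + 291.38 + 856.00 + 108.78 + 1570.07 = 8753.25
Landed cost (A) = invoice 104683.60 + 8753.25 + duty 22180.40 = 135617.25
Supplier B (CIF):
The CIF price already equals the CIF value: 111655.72
Import duty = 111655.72 × 20% = 22331.14
Buyer bears (B): 856.00 + 108.78 + 1570.07 = 2534.85
Landed cost (B) = invoice 111655.72 + 2534.85 + duty 22331.14 = 136521.71
Difference = |135617.25 − 136521.71| = 904.46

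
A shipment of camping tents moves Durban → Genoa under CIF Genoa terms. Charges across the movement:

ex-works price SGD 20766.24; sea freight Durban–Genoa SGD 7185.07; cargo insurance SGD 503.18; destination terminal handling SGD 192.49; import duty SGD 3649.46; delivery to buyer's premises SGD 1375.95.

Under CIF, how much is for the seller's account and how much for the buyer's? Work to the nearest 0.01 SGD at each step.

CIF: the seller pays costs through ocean freight and marine insurance to the destination port.
Seller's account: goods 20766.24 + freight 7185.07 + insurance 503.18 = 28454.49
Buyer's account: destination terminal 192.49 + duty 3649.46 + delivery 1375.95 = 5217.90

Seller: SGD 28454.49; buyer: SGD 5217.90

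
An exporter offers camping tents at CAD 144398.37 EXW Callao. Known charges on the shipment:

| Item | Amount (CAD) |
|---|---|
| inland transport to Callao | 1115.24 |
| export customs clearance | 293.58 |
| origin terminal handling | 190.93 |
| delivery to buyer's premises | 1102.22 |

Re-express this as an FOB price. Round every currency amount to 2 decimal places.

FOB price: CAD 145998.12

Not relevant to the conversion: delivery — on the buyer under both terms; not part of either seller's price.
From EXW to FOB, the seller additionally bears: inland to port, export clearance, origin terminal.
FOB price = 144398.37 + 1115.24 + 293.58 + 190.93 = 145998.12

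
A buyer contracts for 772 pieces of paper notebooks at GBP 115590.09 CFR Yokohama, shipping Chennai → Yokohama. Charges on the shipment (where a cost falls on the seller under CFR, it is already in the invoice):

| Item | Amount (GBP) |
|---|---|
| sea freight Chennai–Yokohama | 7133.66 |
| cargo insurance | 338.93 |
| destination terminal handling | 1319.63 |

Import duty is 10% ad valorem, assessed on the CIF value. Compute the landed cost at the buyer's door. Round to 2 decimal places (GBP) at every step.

Total landed cost: GBP 128841.55

CFR: the seller pays costs through ocean freight to the destination port, but not insurance.
Already in the invoice (seller's account under CFR): freight — exclude.
CIF value = CFR price + insurance = 115590.09 + 338.93 = 115929.02
Import duty = 115929.02 × 10% = 11592.90
Buyer bears: insurance 338.93 + destination terminal 1319.63 + duty 11592.90 = 13251.46
Landed cost = invoice 115590.09 + 13251.46 = 128841.55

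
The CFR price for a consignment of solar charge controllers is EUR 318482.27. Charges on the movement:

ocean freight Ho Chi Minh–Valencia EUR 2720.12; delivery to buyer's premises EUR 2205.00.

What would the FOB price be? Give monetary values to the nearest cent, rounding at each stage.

FOB price: EUR 315762.15

Not relevant to the conversion: delivery — on the buyer under both terms; not part of either seller's price.
From CFR to FOB, the seller no longer bears: freight.
FOB price = 318482.27 − 2720.12 = 315762.15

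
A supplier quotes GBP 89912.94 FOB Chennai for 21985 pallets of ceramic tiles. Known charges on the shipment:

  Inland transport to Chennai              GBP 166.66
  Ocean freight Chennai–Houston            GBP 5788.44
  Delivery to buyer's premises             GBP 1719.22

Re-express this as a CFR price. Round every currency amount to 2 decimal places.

CFR price: GBP 95701.38

Not relevant to the conversion: inland to port — on the seller under both FOB and CFR; already in the FOB price and stays in the CFR price. delivery — on the buyer under both terms; not part of either seller's price.
From FOB to CFR, the seller additionally bears: freight.
CFR price = 89912.94 + 5788.44 = 95701.38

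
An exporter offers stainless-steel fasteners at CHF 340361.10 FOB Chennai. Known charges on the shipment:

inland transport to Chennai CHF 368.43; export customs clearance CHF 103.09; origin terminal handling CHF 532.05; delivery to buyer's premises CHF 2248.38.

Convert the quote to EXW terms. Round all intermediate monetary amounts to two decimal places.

Not relevant to the conversion: delivery — on the buyer under both terms; not part of either seller's price.
From FOB to EXW, the seller no longer bears: inland to port, export clearance, origin terminal.
EXW price = 340361.10 − 368.43 − 103.09 − 532.05 = 339357.53

EXW price: CHF 339357.53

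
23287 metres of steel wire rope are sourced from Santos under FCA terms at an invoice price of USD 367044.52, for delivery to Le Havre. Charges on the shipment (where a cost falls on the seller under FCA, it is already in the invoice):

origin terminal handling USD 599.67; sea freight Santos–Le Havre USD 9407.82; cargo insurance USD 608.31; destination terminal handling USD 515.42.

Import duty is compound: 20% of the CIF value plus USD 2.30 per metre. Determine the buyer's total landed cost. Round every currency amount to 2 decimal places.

FCA: the seller delivers export-cleared goods to the carrier; the buyer bears costs from that point.
CIF value = FCA price + origin terminal + freight + insurance = 367044.52 + 599.67 + 9407.82 + 608.31 = 377660.32
Ad valorem component: 377660.32 × 20% = 75532.06
Specific component: 23287 × 2.30 = 53560.10
Import duty = 75532.06 + 53560.10 = 129092.16
Buyer bears: origin terminal 599.67 + freight 9407.82 + insurance 608.31 + destination terminal 515.42 + duty 129092.16 = 140223.38
Landed cost = invoice 367044.52 + 140223.38 = 507267.90

Total landed cost: USD 507267.90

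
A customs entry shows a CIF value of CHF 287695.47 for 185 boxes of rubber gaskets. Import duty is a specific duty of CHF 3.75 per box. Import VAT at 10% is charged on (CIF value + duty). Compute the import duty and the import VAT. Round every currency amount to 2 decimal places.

Import duty = 185 × 3.75 = 693.75
VAT base = CIF + duty = 287695.47 + 693.75 = 288389.22
Import VAT = 288389.22 × 10% = 28838.92

Import duty: CHF 693.75; import VAT: CHF 28838.92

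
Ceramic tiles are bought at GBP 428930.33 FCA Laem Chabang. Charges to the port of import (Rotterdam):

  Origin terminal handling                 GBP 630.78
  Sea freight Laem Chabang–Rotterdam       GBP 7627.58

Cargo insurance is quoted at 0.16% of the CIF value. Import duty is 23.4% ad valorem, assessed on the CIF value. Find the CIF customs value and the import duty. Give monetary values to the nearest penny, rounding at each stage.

CIF value: GBP 437889.31; import duty: GBP 102466.10

Let C be the CIF value. C = FCA price + pre-shipment costs + freight + 0.16% × C
C − 0.16% × C = 428930.33 + 630.78 + 7627.58
0.9984 × C = 437188.69
C = 437188.69 / 0.9984 = 437889.31
Insurance premium = 0.16% × 437889.31 = 700.62
Import duty = 437889.31 × 23.4% = 102466.10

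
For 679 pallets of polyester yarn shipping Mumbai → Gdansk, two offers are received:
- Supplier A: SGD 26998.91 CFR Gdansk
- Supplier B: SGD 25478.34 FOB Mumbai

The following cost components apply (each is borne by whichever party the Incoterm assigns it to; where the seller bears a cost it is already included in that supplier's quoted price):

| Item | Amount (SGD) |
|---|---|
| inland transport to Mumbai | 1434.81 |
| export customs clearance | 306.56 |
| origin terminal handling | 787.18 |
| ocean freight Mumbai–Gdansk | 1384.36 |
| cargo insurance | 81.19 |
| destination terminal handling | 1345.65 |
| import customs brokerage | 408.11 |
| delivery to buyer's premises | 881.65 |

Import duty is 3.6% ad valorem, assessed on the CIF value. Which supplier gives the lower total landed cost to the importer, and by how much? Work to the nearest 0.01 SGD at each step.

Supplier B is cheaper by SGD 141.11

Supplier A (CFR):
CIF value = CFR price + insurance = 26998.91 + 81.19 = 27080.10
Import duty = 27080.10 × 3.6% = 974.88
Buyer bears (A): 81.19 + 1345.65 + 408.11 + 881.65 = 2716.60
Landed cost (A) = invoice 26998.91 + 2716.60 + duty 974.88 = 30690.39
Supplier B (FOB):
CIF value = FOB price + freight + insurance = 25478.34 + 1384.36 + 81.19 = 26943.89
Import duty = 26943.89 × 3.6% = 969.98
Buyer bears (B): 1384.36 + 81.19 + 1345.65 + 408.11 + 881.65 = 4100.96
Landed cost (B) = invoice 25478.34 + 4100.96 + duty 969.98 = 30549.28
Difference = |30690.39 − 30549.28| = 141.11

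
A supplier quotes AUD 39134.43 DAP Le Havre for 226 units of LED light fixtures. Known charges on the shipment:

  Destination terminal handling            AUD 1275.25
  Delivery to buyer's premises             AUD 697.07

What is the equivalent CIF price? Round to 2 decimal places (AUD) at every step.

CIF price: AUD 37162.11

From DAP to CIF, the seller no longer bears: destination terminal, delivery.
CIF price = 39134.43 − 1275.25 − 697.07 = 37162.11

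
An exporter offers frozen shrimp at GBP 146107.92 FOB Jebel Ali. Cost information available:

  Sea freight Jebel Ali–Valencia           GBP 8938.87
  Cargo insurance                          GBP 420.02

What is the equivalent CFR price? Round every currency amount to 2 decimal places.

Not relevant to the conversion: insurance — on the buyer under both terms; not part of either seller's price.
From FOB to CFR, the seller additionally bears: freight.
CFR price = 146107.92 + 8938.87 = 155046.79

CFR price: GBP 155046.79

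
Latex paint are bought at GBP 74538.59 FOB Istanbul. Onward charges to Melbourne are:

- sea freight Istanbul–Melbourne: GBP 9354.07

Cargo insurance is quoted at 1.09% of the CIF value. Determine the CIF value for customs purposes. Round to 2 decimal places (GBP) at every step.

CIF value: GBP 84817.17

Let C be the CIF value. C = FOB price + freight + 1.09% × C
C − 1.09% × C = 74538.59 + 9354.07
0.9891 × C = 83892.66
C = 83892.66 / 0.9891 = 84817.17
Insurance premium = 1.09% × 84817.17 = 924.51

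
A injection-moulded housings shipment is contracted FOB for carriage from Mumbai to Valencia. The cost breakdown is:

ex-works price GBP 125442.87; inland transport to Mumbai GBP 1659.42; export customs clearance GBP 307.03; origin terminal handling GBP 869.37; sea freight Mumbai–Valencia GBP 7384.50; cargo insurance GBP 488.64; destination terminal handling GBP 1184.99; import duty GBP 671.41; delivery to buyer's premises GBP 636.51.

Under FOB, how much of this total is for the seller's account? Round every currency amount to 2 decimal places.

FOB: the seller bears costs until goods are on board at the origin port; the buyer bears freight, insurance and all costs thereafter.
Seller's account: goods 125442.87 + inland to port 1659.42 + export clearance 307.03 + origin terminal 869.37 = 128278.69
Buyer's account: freight 7384.50 + insurance 488.64 + destination terminal 1184.99 + duty 671.41 + delivery 636.51 = 10366.05

Seller's account: GBP 128278.69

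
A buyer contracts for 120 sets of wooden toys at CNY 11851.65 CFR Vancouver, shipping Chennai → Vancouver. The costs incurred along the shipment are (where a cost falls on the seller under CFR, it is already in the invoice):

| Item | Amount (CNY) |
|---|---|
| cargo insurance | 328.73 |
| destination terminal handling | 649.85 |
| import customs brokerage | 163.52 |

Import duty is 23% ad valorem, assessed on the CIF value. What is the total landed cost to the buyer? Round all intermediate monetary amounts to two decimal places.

Total landed cost: CNY 15795.24

CFR: the seller pays costs through ocean freight to the destination port, but not insurance.
CIF value = CFR price + insurance = 11851.65 + 328.73 = 12180.38
Import duty = 12180.38 × 23% = 2801.49
Buyer bears: insurance 328.73 + destination terminal 649.85 + brokerage 163.52 + duty 2801.49 = 3943.59
Landed cost = invoice 11851.65 + 3943.59 = 15795.24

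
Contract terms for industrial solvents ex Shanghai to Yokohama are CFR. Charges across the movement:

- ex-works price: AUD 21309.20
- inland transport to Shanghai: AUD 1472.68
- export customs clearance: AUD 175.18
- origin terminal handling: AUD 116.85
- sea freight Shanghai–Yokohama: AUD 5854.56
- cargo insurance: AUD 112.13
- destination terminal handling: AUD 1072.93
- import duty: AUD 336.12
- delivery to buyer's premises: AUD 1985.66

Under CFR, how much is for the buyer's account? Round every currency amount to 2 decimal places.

Buyer's account: AUD 3506.84

CFR: the seller pays costs through ocean freight to the destination port, but not insurance.
Seller's account: goods 21309.20 + inland to port 1472.68 + export clearance 175.18 + origin terminal 116.85 + freight 5854.56 = 28928.47
Buyer's account: insurance 112.13 + destination terminal 1072.93 + duty 336.12 + delivery 1985.66 = 3506.84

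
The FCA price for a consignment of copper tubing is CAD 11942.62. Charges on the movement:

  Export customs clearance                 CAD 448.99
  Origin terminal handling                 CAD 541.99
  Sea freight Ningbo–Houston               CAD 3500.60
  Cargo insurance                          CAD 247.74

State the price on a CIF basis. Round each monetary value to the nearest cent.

CIF price: CAD 16232.95

Not relevant to the conversion: export clearance — on the seller under both FCA and CIF; already in the FCA price and stays in the CIF price.
From FCA to CIF, the seller additionally bears: origin terminal, freight, insurance.
CIF price = 11942.62 + 541.99 + 3500.60 + 247.74 = 16232.95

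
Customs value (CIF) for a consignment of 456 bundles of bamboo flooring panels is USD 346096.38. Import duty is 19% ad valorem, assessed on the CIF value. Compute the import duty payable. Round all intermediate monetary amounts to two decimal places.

Import duty = 346096.38 × 19% = 65758.31

Import duty: USD 65758.31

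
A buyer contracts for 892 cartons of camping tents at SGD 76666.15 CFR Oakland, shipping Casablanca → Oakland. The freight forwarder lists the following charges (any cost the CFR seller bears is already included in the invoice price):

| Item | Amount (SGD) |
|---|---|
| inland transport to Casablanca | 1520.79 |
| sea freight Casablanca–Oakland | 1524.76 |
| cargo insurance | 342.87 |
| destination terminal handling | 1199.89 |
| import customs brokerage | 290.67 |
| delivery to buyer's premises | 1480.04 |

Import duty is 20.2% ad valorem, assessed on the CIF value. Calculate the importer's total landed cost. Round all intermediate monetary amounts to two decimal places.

Total landed cost: SGD 95535.44

CFR: the seller pays costs through ocean freight to the destination port, but not insurance.
Already in the invoice (seller's account under CFR): inland to port, freight — exclude.
CIF value = CFR price + insurance = 76666.15 + 342.87 = 77009.02
Import duty = 77009.02 × 20.2% = 15555.82
Buyer bears: insurance 342.87 + destination terminal 1199.89 + brokerage 290.67 + delivery 1480.04 + duty 15555.82 = 18869.29
Landed cost = invoice 76666.15 + 18869.29 = 95535.44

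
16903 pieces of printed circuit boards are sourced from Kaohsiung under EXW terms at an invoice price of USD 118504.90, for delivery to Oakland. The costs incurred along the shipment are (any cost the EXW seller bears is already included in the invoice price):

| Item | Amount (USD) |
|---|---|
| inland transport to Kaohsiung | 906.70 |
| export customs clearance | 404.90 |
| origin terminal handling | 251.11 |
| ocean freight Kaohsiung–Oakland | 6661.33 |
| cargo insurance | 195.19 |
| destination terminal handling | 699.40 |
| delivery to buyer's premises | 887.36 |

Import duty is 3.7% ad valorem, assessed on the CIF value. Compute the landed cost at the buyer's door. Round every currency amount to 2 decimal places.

Total landed cost: USD 133207.08

EXW: the seller makes goods available at their premises; the buyer bears all onward costs.
CIF value = EXW price + inland to port + export clearance + origin terminal + freight + insurance = 118504.90 + 906.70 + 404.90 + 251.11 + 6661.33 + 195.19 = 126924.13
Import duty = 126924.13 × 3.7% = 4696.19
Buyer bears: inland to port 906.70 + export clearance 404.90 + origin terminal 251.11 + freight 6661.33 + insurance 195.19 + destination terminal 699.40 + delivery 887.36 + duty 4696.19 = 14702.18
Landed cost = invoice 118504.90 + 14702.18 = 133207.08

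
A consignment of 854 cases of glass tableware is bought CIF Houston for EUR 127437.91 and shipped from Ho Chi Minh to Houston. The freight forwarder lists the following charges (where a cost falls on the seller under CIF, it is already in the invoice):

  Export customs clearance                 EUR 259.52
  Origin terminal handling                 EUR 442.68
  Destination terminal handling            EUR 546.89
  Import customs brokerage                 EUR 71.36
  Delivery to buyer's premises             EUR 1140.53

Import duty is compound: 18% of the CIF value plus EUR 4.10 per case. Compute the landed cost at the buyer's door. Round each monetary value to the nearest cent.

CIF: the seller pays costs through ocean freight and marine insurance to the destination port.
Already in the invoice (seller's account under CIF): export clearance, origin terminal — exclude.
The CIF price already equals the CIF value: 127437.91
Ad valorem component: 127437.91 × 18% = 22938.82
Specific component: 854 × 4.10 = 3501.40
Import duty = 22938.82 + 3501.40 = 26440.22
Buyer bears: destination terminal 546.89 + brokerage 71.36 + delivery 1140.53 + duty 26440.22 = 28199.00
Landed cost = invoice 127437.91 + 28199.00 = 155636.91

Total landed cost: EUR 155636.91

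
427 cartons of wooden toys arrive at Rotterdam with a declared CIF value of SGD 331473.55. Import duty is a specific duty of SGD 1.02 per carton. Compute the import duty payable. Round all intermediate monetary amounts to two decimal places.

Import duty: SGD 435.54

Import duty = 427 × 1.02 = 435.54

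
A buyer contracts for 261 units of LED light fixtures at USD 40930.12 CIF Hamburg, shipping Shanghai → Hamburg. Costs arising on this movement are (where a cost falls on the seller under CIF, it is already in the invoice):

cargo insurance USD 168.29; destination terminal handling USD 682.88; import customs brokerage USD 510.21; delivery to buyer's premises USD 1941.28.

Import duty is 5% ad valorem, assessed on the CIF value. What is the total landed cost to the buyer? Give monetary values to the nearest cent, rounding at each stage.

Total landed cost: USD 46111.00

CIF: the seller pays costs through ocean freight and marine insurance to the destination port.
Already in the invoice (seller's account under CIF): insurance — exclude.
The CIF price already equals the CIF value: 40930.12
Import duty = 40930.12 × 5% = 2046.51
Buyer bears: destination terminal 682.88 + brokerage 510.21 + delivery 1941.28 + duty 2046.51 = 5180.88
Landed cost = invoice 40930.12 + 5180.88 = 46111.00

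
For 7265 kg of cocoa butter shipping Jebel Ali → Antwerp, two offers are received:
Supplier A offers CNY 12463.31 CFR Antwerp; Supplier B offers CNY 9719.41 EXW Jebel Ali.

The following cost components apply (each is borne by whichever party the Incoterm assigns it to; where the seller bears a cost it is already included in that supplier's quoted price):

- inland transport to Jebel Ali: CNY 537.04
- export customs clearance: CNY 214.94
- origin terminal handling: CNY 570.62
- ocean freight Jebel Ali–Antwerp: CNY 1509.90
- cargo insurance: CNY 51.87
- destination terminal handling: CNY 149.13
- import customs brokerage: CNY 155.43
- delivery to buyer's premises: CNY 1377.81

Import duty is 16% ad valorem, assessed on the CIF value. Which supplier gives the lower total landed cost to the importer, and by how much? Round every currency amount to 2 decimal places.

Supplier A is cheaper by CNY 102.77

Supplier A (CFR):
CIF value = CFR price + insurance = 12463.31 + 51.87 = 12515.18
Import duty = 12515.18 × 16% = 2002.43
Buyer bears (A): 51.87 + 149.13 + 155.43 + 1377.81 = 1734.24
Landed cost (A) = invoice 12463.31 + 1734.24 + duty 2002.43 = 16199.98
Supplier B (EXW):
CIF value = EXW price + inland to port + export clearance + origin terminal + freight + insurance = 9719.41 + 537.04 + 214.94 + 570.62 + 1509.90 + 51.87 = 12603.78
Import duty = 12603.78 × 16% = 2016.60
Buyer bears (B): 537.04 + 214.94 + 570.62 + 1509.90 + 51.87 + 149.13 + 155.43 + 1377.81 = 4566.74
Landed cost (B) = invoice 9719.41 + 4566.74 + duty 2016.60 = 16302.75
Difference = |16199.98 − 16302.75| = 102.77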